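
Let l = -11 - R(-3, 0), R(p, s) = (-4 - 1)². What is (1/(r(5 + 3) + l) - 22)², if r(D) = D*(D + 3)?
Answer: 1306449/2704 ≈ 483.15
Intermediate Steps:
R(p, s) = 25 (R(p, s) = (-5)² = 25)
l = -36 (l = -11 - 1*25 = -11 - 25 = -36)
r(D) = D*(3 + D)
(1/(r(5 + 3) + l) - 22)² = (1/((5 + 3)*(3 + (5 + 3)) - 36) - 22)² = (1/(8*(3 + 8) - 36) - 22)² = (1/(8*11 - 36) - 22)² = (1/(88 - 36) - 22)² = (1/52 - 22)² = (-1143/52)² = 1306449/2704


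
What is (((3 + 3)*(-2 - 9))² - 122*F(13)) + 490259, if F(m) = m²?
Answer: 473997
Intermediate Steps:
(((3 + 3)*(-2 - 9))² - 122*F(13)) + 490259 = (((3 + 3)*(-2 - 9))² - 122*13²) + 490259 = ((6*(-11))² - 122*169) + 490259 = ((-66)² - 20618) + 490259 = (4356 - 20618) + 490259 = -16262 + 490259 = 473997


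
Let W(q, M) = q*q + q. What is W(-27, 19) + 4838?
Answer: 5540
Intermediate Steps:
W(q, M) = q + q**2 (W(q, M) = q**2 + q = q + q**2)
W(-27, 19) + 4838 = -27*(1 - 27) + 4838 = -27*(-26) + 4838 = 702 + 4838 = 5540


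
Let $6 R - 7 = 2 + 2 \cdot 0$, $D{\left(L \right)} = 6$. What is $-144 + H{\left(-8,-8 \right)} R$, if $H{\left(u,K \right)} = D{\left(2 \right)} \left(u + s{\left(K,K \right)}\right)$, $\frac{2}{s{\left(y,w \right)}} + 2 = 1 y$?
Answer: $- \frac{1089}{5} \approx -217.8$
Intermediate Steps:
$R = \frac{3}{2}$ ($R = \frac{7}{6} + \frac{2 + 2 \cdot 0}{6} = \frac{7}{6} + \frac{2 + 0}{6} = \frac{7}{6} + \frac{1}{6} \cdot 2 = \frac{7}{6} + \frac{1}{3} = \frac{3}{2} \approx 1.5$)
$s{\left(y,w \right)} = \frac{2}{-2 + y}$ ($s{\left(y,w \right)} = \frac{2}{-2 + 1 y} = \frac{2}{-2 + y}$)
$H{\left(u,K \right)} = 6 u + \frac{12}{-2 + K}$ ($H{\left(u,K \right)} = 6 \left(u + \frac{2}{-2 + K}\right) = 6 u + \frac{12}{-2 + K}$)
$-144 + H{\left(-8,-8 \right)} R = -144 + \frac{6 \left(2 - 8 \left(-2 - 8\right)\right)}{-2 - 8} \cdot \frac{3}{2} = -144 + \frac{6 \left(2 - -80\right)}{-10} \cdot \frac{3}{2} = -144 + 6 \left(- \frac{1}{10}\right) \left(2 + 80\right) \frac{3}{2} = -144 + 6 \left(- \frac{1}{10}\right) 82 \cdot \frac{3}{2} = -144 - \frac{369}{5} = - \frac{1089}{5}$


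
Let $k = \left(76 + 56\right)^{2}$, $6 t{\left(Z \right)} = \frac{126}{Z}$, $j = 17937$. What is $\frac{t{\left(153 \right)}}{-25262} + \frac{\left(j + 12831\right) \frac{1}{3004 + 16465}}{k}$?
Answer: $\frac{86263257}{1011685831046} \approx 8.5267 \cdot 10^{-5}$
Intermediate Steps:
$t{\left(Z \right)} = \frac{21}{Z}$ ($t{\left(Z \right)} = \frac{126 \frac{1}{Z}}{6} = \frac{21}{Z}$)
$k = 17424$ ($k = 132^{2} = 17424$)
$\frac{t{\left(153 \right)}}{-25262} + \frac{\left(j + 12831\right) \frac{1}{3004 + 16465}}{k} = \frac{21 \cdot \frac{1}{153}}{-25262} + \frac{\left(17937 + 12831\right) \frac{1}{3004 + 16465}}{17424} = 21 \cdot \frac{1}{153} \left(- \frac{1}{25262}\right) + \frac{30768}{19469} \cdot \frac{1}{17424} = \frac{7}{51} \left(- \frac{1}{25262}\right) + 30768 \cdot \frac{1}{19469} \cdot \frac{1}{17424} = - \frac{7}{1288362} + \frac{30768}{19469} \cdot \frac{1}{17424} = - \frac{7}{1288362} + \frac{641}{7067247} = \frac{86263257}{1011685831046}$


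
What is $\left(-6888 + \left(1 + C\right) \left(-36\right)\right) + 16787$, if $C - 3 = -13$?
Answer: $10223$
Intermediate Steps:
$C = -10$ ($C = 3 - 13 = -10$)
$\left(-6888 + \left(1 + C\right) \left(-36\right)\right) + 16787 = \left(-6888 + \left(1 - 10\right) \left(-36\right)\right) + 16787 = \left(-6888 - -324\right) + 16787 = \left(-6888 + 324\right) + 16787 = -6564 + 16787 = 10223$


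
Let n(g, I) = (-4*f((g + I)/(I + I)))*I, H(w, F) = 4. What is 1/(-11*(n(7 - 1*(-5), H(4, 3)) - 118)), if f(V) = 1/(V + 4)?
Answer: 3/3982 ≈ 0.00075339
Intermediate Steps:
f(V) = 1/(4 + V)
n(g, I) = -4*I/(4 + (I + g)/(2*I)) (n(g, I) = (-4/(4 + (g + I)/(I + I)))*I = (-4/(4 + (I + g)/((2*I))))*I = (-4/(4 + (I + g)*(1/(2*I))))*I = (-4/(4 + (I + g)/(2*I)))*I = -4*I/(4 + (I + g)/(2*I)))
1/(-11*(n(7 - 1*(-5), H(4, 3)) - 118)) = 1/(-11*(-8*4²/((7 - 1*(-5)) + 9*4) - 118)) = 1/(-11*(-8*16/((7 + 5) + 36) - 118)) = 1/(-11*(-8*16/(12 + 36) - 118)) = 1/(-11*(-8*16/48 - 118)) = 1/(-11*(-8*16*1/48 - 118)) = 1/(-11*(-8/3 - 118)) = 1/(-11*(-362/3)) = 1/(3982/3) = 3/3982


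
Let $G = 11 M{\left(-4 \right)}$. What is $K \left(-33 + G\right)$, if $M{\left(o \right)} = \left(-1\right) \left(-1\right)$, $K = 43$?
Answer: $-946$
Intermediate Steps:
$M{\left(o \right)} = 1$
$G = 11$ ($G = 11 \cdot 1 = 11$)
$K \left(-33 + G\right) = 43 \left(-33 + 11\right) = 43 \left(-22\right) = -946$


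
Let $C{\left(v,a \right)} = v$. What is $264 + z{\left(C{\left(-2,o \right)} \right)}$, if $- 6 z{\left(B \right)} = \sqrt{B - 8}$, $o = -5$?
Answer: $264 - \frac{i \sqrt{10}}{6} \approx 264.0 - 0.52705 i$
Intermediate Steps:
$z{\left(B \right)} = - \frac{\sqrt{-8 + B}}{6}$ ($z{\left(B \right)} = - \frac{\sqrt{B - 8}}{6} = - \frac{\sqrt{-8 + B}}{6}$)
$264 + z{\left(C{\left(-2,o \right)} \right)} = 264 - \frac{\sqrt{-8 - 2}}{6} = 264 - \frac{\sqrt{-10}}{6} = 264 - \frac{i \sqrt{10}}{6}$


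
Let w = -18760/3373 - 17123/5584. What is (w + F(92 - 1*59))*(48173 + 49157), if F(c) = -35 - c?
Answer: -70237235556175/9417416 ≈ -7.4582e+6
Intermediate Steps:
w = -162511719/18834832 (w = -18760*1/3373 - 17123*1/5584 = -18760/3373 - 17123/5584 = -162511719/18834832 ≈ -8.6283)
(w + F(92 - 1*59))*(48173 + 49157) = (-162511719/18834832 + (-35 - (92 - 1*59)))*(48173 + 49157) = (-162511719/18834832 + (-35 - (92 - 59)))*97330 = (-162511719/18834832 + (-35 - 1*33))*97330 = (-162511719/18834832 + (-35 - 33))*97330 = (-162511719/18834832 - 68)*97330 = -1443280295/18834832*97330 = -70237235556175/9417416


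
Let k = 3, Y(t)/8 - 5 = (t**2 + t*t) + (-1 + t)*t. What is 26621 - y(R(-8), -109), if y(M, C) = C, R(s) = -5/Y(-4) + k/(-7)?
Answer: 26730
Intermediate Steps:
Y(t) = 40 + 16*t**2 + 8*t*(-1 + t) (Y(t) = 40 + 8*((t**2 + t*t) + (-1 + t)*t) = 40 + 8*((t**2 + t**2) + t*(-1 + t)) = 40 + 8*(2*t**2 + t*(-1 + t)) = 40 + (16*t**2 + 8*t*(-1 + t)) = 40 + 16*t**2 + 8*t*(-1 + t))
R(s) = -1403/3192 (R(s) = -5/(40 - 8*(-4) + 24*(-4)**2) + 3/(-7) = -5/(40 + 32 + 24*16) + 3*(-1/7) = -5/(40 + 32 + 384) - 3/7 = -5/456 - 3/7 = -1403/3192)
26621 - y(R(-8), -109) = 26621 - 1*(-109) = 26621 + 109 = 26730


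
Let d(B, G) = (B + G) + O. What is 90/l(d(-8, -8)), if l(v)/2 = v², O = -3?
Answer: 45/361 ≈ 0.12465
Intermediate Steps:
d(B, G) = -3 + B + G (d(B, G) = (B + G) - 3 = -3 + B + G)
l(v) = 2*v²
90/l(d(-8, -8)) = 90/((2*(-3 - 8 - 8)²)) = 90/((2*(-19)²)) = 90/((2*361)) = 90/722 = 90*(1/722) = 45/361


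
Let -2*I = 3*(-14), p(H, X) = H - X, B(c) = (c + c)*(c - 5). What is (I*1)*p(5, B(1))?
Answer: 273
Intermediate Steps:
B(c) = 2*c*(-5 + c) (B(c) = (2*c)*(-5 + c) = 2*c*(-5 + c))
I = 21 (I = -3*(-14)/2 = -½*(-42) = 21)
(I*1)*p(5, B(1)) = (21*1)*(5 - 2*(-5 + 1)) = 21*(5 - 2*(-4)) = 21*(5 - 1*(-8)) = 21*(5 + 8) = 21*13 = 273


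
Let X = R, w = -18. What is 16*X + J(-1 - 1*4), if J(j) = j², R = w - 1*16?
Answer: -519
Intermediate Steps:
R = -34 (R = -18 - 1*16 = -18 - 16 = -34)
X = -34
16*X + J(-1 - 1*4) = 16*(-34) + (-1 - 1*4)² = -544 + (-1 - 4)² = -544 + (-5)² = -544 + 25 = -519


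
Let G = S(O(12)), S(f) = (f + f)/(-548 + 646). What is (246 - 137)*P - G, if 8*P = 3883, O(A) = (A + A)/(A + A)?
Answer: 20739095/392 ≈ 52906.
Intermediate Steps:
O(A) = 1 (O(A) = (2*A)/((2*A)) = (2*A)*(1/(2*A)) = 1)
P = 3883/8 (P = (1/8)*3883 = 3883/8 ≈ 485.38)
S(f) = f/49 (S(f) = (2*f)/98 = (2*f)*(1/98) = f/49)
G = 1/49 (G = (1/49)*1 = 1/49 ≈ 0.020408)
(246 - 137)*P - G = (246 - 137)*(3883/8) - 1*1/49 = 109*(3883/8) - 1/49 = 423247/8 - 1/49 = 20739095/392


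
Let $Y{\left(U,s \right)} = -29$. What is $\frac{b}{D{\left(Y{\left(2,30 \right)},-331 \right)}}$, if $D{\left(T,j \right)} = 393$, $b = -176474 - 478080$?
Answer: $- \frac{654554}{393} \approx -1665.5$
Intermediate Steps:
$b = -654554$ ($b = -176474 - 478080 = -654554$)
$\frac{b}{D{\left(Y{\left(2,30 \right)},-331 \right)}} = - \frac{654554}{393}$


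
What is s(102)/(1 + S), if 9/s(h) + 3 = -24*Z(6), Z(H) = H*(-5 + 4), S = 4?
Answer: 3/235 ≈ 0.012766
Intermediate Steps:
Z(H) = -H (Z(H) = H*(-1) = -H)
s(h) = 3/47 (s(h) = 9/(-3 - (-24)*6) = 9/(-3 - 24*(-6)) = 9/(-3 + 144) = 9/141 = 9*(1/141) = 3/47)
s(102)/(1 + S) = (3/47)/(1 + 4) = (3/47)/5 = (⅕)*(3/47) = 3/235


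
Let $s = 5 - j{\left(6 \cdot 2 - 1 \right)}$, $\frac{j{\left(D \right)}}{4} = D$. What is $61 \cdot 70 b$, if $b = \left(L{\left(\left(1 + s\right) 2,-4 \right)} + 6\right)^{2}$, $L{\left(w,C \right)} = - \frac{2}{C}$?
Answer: $\frac{360815}{2} \approx 1.8041 \cdot 10^{5}$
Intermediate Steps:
$j{\left(D \right)} = 4 D$
$s = -39$ ($s = 5 - 4 \left(6 \cdot 2 - 1\right) = 5 - 4 \left(12 - 1\right) = 5 - 4 \cdot 11 = 5 - 44 = -39$)
$b = \frac{169}{4}$ ($b = \left(- \frac{2}{-4} + 6\right)^{2} = \left(\left(-2\right) \left(- \frac{1}{4}\right) + 6\right)^{2} = \left(\frac{1}{2} + 6\right)^{2} = \left(\frac{13}{2}\right)^{2} = \frac{169}{4} \approx 42.25$)
$61 \cdot 70 b = 61 \cdot 70 \cdot \frac{169}{4} = 4270 \cdot \frac{169}{4} = \frac{360815}{2}$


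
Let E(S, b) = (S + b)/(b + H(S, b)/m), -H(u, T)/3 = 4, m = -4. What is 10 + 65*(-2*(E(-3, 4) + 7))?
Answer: -6430/7 ≈ -918.57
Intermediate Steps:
H(u, T) = -12 (H(u, T) = -3*4 = -12)
E(S, b) = (S + b)/(3 + b) (E(S, b) = (S + b)/(b - 12/(-4)) = (S + b)/(b - 12*(-¼)) = (S + b)/(b + 3) = (S + b)/(3 + b))
10 + 65*(-2*(E(-3, 4) + 7)) = 10 + 65*(-2*((-3 + 4)/(3 + 4) + 7)) = 10 + 65*(-2*(1/7 + 7)) = 10 + 65*(-2*((⅐)*1 + 7)) = 10 + 65*(-2*(⅐ + 7)) = 10 + 65*(-2*50/7) = 10 + 65*(-100/7) = 10 - 6500/7 = -6430/7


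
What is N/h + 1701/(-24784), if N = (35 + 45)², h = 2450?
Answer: 3089003/1214416 ≈ 2.5436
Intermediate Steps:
N = 6400 (N = 80² = 6400)
N/h + 1701/(-24784) = 6400/2450 + 1701/(-24784) = 6400*(1/2450) + 1701*(-1/24784) = 128/49 - 1701/24784 = 3089003/1214416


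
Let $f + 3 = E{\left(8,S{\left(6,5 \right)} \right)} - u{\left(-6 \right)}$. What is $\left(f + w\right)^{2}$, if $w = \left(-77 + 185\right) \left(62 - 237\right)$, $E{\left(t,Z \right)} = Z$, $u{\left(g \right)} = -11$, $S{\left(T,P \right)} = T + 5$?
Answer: $356492161$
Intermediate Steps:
$S{\left(T,P \right)} = 5 + T$
$w = -18900$ ($w = 108 \left(-175\right) = -18900$)
$f = 19$ ($f = -3 + \left(\left(5 + 6\right) - -11\right) = -3 + \left(11 + 11\right) = -3 + 22 = 19$)
$\left(f + w\right)^{2} = \left(19 - 18900\right)^{2} = \left(-18881\right)^{2} = 356492161$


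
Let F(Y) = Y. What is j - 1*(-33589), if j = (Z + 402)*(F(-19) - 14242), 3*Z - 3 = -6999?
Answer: 27557319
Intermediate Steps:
Z = -2332 (Z = 1 + (1/3)*(-6999) = 1 - 2333 = -2332)
j = 27523730 (j = (-2332 + 402)*(-19 - 14242) = -1930*(-14261) = 27523730)
j - 1*(-33589) = 27523730 - 1*(-33589) = 27523730 + 33589 = 27557319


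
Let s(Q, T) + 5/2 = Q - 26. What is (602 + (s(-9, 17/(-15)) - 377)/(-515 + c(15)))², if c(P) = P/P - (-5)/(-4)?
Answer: 1543508064400/4247721 ≈ 3.6337e+5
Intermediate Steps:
s(Q, T) = -57/2 + Q (s(Q, T) = -5/2 + (Q - 26) = -5/2 + (-26 + Q) = -57/2 + Q)
c(P) = -¼ (c(P) = 1 - (-5)*(-1)/4 = 1 - 1*5/4 = 1 - 5/4 = -¼)
(602 + (s(-9, 17/(-15)) - 377)/(-515 + c(15)))² = (602 + ((-57/2 - 9) - 377)/(-515 - ¼))² = (602 + (-75/2 - 377)/(-2061/4))² = (602 - 829/2*(-4/2061))² = (602 + 1658/2061)² = (1242380/2061)² = 1543508064400/4247721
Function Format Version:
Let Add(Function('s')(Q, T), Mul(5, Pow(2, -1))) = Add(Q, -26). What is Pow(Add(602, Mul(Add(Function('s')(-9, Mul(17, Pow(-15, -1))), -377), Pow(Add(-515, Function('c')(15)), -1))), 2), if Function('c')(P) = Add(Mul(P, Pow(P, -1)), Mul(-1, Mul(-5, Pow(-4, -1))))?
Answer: Rational(1543508064400, 4247721) ≈ 3.6337e+5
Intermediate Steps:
Function('s')(Q, T) = Add(Rational(-57, 2), Q) (Function('s')(Q, T) = Add(Rational(-5, 2), Add(Q, -26)) = Add(Rational(-5, 2), Add(-26, Q)) = Add(Rational(-57, 2), Q))
Function('c')(P) = Rational(-1, 4) (Function('c')(P) = Add(1, Mul(-1, Mul(-5, Rational(-1, 4)))) = Add(1, Mul(-1, Rational(5, 4))) = Add(1, Rational(-5, 4)) = Rational(-1, 4))
Pow(Add(602, Mul(Add(Function('s')(-9, Mul(17, Pow(-15, -1))), -377), Pow(Add(-515, Function('c')(15)), -1))), 2) = Pow(Add(602, Mul(Add(Add(Rational(-57, 2), -9), -377), Pow(Add(-515, Rational(-1, 4)), -1))), 2) = Pow(Add(602, Mul(Add(Rational(-75, 2), -377), Pow(Rational(-2061, 4), -1))), 2) = Pow(Add(602, Mul(Rational(-829, 2), Rational(-4, 2061))), 2) = Pow(Add(602, Rational(1658, 2061)), 2) = Pow(Rational(1242380, 2061), 2) = Rational(1543508064400, 4247721)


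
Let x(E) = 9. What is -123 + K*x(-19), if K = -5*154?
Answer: -7053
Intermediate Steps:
K = -770
-123 + K*x(-19) = -123 - 770*9 = -123 - 6930 = -7053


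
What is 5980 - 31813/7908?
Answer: 47258027/7908 ≈ 5976.0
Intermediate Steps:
5980 - 31813/7908 = 47258027/7908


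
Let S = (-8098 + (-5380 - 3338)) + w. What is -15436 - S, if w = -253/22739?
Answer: 31380073/22739 ≈ 1380.0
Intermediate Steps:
w = -253/22739 (w = -253*1/22739 = -253/22739 ≈ -0.011126)
S = -382379277/22739 (S = (-8098 + (-5380 - 3338)) - 253/22739 = (-8098 - 8718) - 253/22739 = -16816 - 253/22739 = -382379277/22739 ≈ -16816.)
-15436 - S = -15436 - 1*(-382379277/22739) = -15436 + 382379277/22739 = 31380073/22739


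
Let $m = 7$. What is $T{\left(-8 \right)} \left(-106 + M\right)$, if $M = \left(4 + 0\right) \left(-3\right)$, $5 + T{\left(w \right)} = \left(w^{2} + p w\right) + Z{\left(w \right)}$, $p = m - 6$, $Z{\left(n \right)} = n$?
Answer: $-5074$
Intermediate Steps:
$p = 1$ ($p = 7 - 6 = 1$)
$T{\left(w \right)} = -5 + w^{2} + 2 w$ ($T{\left(w \right)} = -5 + \left(\left(w^{2} + 1 w\right) + w\right) = -5 + \left(\left(w^{2} + w\right) + w\right) = -5 + \left(\left(w + w^{2}\right) + w\right) = -5 + \left(w^{2} + 2 w\right) = -5 + w^{2} + 2 w$)
$M = -12$ ($M = 4 \left(-3\right) = -12$)
$T{\left(-8 \right)} \left(-106 + M\right) = \left(-5 + \left(-8\right)^{2} + 2 \left(-8\right)\right) \left(-106 - 12\right) = \left(-5 + 64 - 16\right) \left(-118\right) = 43 \left(-118\right) = -5074$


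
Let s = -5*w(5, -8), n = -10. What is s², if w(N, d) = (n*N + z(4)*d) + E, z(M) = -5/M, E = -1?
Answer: 42025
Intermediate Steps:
w(N, d) = -1 - 10*N - 5*d/4 (w(N, d) = (-10*N + (-5/4)*d) - 1 = (-10*N + (-5*¼)*d) - 1 = (-10*N - 5*d/4) - 1 = -1 - 10*N - 5*d/4)
s = 205 (s = -5*(-1 - 10*5 - 5/4*(-8)) = -5*(-1 - 50 + 10) = -5*(-41) = 205)
s² = 205² = 42025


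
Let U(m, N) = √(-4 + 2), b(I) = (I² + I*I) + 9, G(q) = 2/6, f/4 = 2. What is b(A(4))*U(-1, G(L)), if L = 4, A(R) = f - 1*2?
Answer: 81*I*√2 ≈ 114.55*I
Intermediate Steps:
f = 8 (f = 4*2 = 8)
A(R) = 6 (A(R) = 8 - 1*2 = 8 - 2 = 6)
G(q) = ⅓ (G(q) = 2*(⅙) = ⅓)
b(I) = 9 + 2*I² (b(I) = (I² + I²) + 9 = 2*I² + 9 = 9 + 2*I²)
U(m, N) = I*√2 (U(m, N) = √(-2) = I*√2)
b(A(4))*U(-1, G(L)) = (9 + 2*6²)*(I*√2) = (9 + 2*36)*(I*√2) = (9 + 72)*(I*√2) = 81*(I*√2) = 81*I*√2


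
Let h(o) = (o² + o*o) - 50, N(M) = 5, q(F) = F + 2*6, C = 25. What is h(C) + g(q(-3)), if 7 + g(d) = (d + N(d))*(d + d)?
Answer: 1445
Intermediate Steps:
q(F) = 12 + F (q(F) = F + 12 = 12 + F)
g(d) = -7 + 2*d*(5 + d) (g(d) = -7 + (d + 5)*(d + d) = -7 + (5 + d)*(2*d) = -7 + 2*d*(5 + d))
h(o) = -50 + 2*o² (h(o) = (o² + o²) - 50 = 2*o² - 50 = -50 + 2*o²)
h(C) + g(q(-3)) = (-50 + 2*25²) + (-7 + 2*(12 - 3)² + 10*(12 - 3)) = (-50 + 2*625) + (-7 + 2*9² + 10*9) = (-50 + 1250) + (-7 + 2*81 + 90) = 1200 + (-7 + 162 + 90) = 1200 + 245 = 1445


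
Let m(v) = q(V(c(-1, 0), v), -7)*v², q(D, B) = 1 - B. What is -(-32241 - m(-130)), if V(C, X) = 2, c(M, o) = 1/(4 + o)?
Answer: 167441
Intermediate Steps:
m(v) = 8*v² (m(v) = (1 - 1*(-7))*v² = (1 + 7)*v² = 8*v²)
-(-32241 - m(-130)) = -(-32241 - 8*(-130)²) = -(-32241 - 8*16900) = -(-32241 - 1*135200) = -(-32241 - 135200) = -1*(-167441) = 167441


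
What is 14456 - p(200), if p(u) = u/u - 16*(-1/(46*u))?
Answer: 8311624/575 ≈ 14455.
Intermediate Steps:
p(u) = 1 + 8/(23*u) (p(u) = 1 - (-8)/(23*u) = 1 + 8/(23*u))
14456 - p(200) = 14456 - (8/23 + 200)/200 = 14456 - 4608/(200*23) = 14456 - 1*576/575 = 14456 - 576/575 = 8311624/575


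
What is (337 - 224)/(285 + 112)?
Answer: 113/397 ≈ 0.28463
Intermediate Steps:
(337 - 224)/(285 + 112) = 113/397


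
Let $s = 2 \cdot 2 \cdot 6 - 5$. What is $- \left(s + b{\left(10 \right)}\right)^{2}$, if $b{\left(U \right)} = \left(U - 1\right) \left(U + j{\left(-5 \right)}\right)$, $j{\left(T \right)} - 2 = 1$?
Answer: $-18496$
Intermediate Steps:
$j{\left(T \right)} = 3$ ($j{\left(T \right)} = 2 + 1 = 3$)
$s = 19$ ($s = 4 \cdot 6 - 5 = 24 - 5 = 19$)
$b{\left(U \right)} = \left(-1 + U\right) \left(3 + U\right)$ ($b{\left(U \right)} = \left(U - 1\right) \left(U + 3\right) = \left(-1 + U\right) \left(3 + U\right)$)
$- \left(s + b{\left(10 \right)}\right)^{2} = - \left(19 + \left(-3 + 10^{2} + 2 \cdot 10\right)\right)^{2} = - \left(19 + \left(-3 + 100 + 20\right)\right)^{2} = - \left(19 + 117\right)^{2} = - 136^{2} = \left(-1\right) 18496 = -18496$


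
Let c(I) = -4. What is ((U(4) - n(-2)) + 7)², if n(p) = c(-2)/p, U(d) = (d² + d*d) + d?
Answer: 1681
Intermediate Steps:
U(d) = d + 2*d² (U(d) = (d² + d²) + d = 2*d² + d = d + 2*d²)
n(p) = -4/p
((U(4) - n(-2)) + 7)² = ((4*(1 + 2*4) - (-4)/(-2)) + 7)² = ((4*(1 + 8) - (-4)*(-1)/2) + 7)² = ((4*9 - 1*2) + 7)² = ((36 - 2) + 7)² = (34 + 7)² = 41² = 1681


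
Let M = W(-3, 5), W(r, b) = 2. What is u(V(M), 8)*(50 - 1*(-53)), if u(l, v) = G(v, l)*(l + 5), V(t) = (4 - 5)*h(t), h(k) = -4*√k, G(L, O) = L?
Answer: 4120 + 3296*√2 ≈ 8781.3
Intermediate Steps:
M = 2
V(t) = 4*√t (V(t) = (4 - 5)*(-4*√t) = -(-4)*√t = 4*√t)
u(l, v) = v*(5 + l) (u(l, v) = v*(l + 5) = v*(5 + l))
u(V(M), 8)*(50 - 1*(-53)) = (8*(5 + 4*√2))*(50 - 1*(-53)) = (40 + 32*√2)*(50 + 53) = (40 + 32*√2)*103 = 4120 + 3296*√2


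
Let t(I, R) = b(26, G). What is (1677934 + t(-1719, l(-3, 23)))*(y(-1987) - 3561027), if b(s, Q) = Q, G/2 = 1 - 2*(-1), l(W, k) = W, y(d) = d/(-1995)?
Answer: -2384100001294264/399 ≈ -5.9752e+12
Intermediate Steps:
y(d) = -d/1995 (y(d) = d*(-1/1995) = -d/1995)
G = 6 (G = 2*(1 - 2*(-1)) = 2*(1 + 2) = 2*3 = 6)
t(I, R) = 6
(1677934 + t(-1719, l(-3, 23)))*(y(-1987) - 3561027) = (1677934 + 6)*(-1/1995*(-1987) - 3561027) = 1677940*(1987/1995 - 3561027) = 1677940*(-7104246878/1995) = -2384100001294264/399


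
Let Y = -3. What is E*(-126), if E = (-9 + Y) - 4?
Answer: 2016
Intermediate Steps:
E = -16 (E = (-9 - 3) - 4 = -12 - 4 = -16)
E*(-126) = -16*(-126) = 2016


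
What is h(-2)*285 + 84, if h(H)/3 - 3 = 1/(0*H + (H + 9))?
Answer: 19398/7 ≈ 2771.1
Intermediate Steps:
h(H) = 9 + 3/(9 + H) (h(H) = 9 + 3/(0*H + (H + 9)) = 9 + 3/(0 + (9 + H)) = 9 + 3/(9 + H))
h(-2)*285 + 84 = (3*(28 + 3*(-2))/(9 - 2))*285 + 84 = (3*(28 - 6)/7)*285 + 84 = (3*(1/7)*22)*285 + 84 = (66/7)*285 + 84 = 18810/7 + 84 = 19398/7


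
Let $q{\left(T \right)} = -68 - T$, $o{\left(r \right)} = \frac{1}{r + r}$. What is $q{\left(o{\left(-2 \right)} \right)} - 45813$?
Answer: $- \frac{183523}{4} \approx -45881.0$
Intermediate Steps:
$o{\left(r \right)} = \frac{1}{2 r}$
$q{\left(o{\left(-2 \right)} \right)} - 45813 = \left(-68 - \frac{1}{2 \left(-2\right)}\right) - 45813 = \left(-68 - \frac{1}{2} \left(- \frac{1}{2}\right)\right) - 45813 = \left(-68 - - \frac{1}{4}\right) - 45813 = \left(-68 + \frac{1}{4}\right) - 45813 = - \frac{271}{4} - 45813 = - \frac{183523}{4}$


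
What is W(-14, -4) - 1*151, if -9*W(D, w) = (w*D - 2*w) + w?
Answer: -473/3 ≈ -157.67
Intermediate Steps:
W(D, w) = w/9 - D*w/9 (W(D, w) = -((w*D - 2*w) + w)/9 = -((D*w - 2*w) + w)/9 = -((-2*w + D*w) + w)/9 = -(-w + D*w)/9 = w/9 - D*w/9)
W(-14, -4) - 1*151 = (⅑)*(-4)*(1 - 1*(-14)) - 1*151 = (⅑)*(-4)*(1 + 14) - 151 = (⅑)*(-4)*15 - 151 = -20/3 - 151 = -473/3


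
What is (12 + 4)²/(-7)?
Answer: -256/7 ≈ -36.571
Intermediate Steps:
(12 + 4)²/(-7) = 16²*(-⅐) = 256*(-⅐) = -256/7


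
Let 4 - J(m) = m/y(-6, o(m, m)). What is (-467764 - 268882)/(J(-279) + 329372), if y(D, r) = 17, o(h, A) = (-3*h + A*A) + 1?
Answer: -12522982/5599671 ≈ -2.2364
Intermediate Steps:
o(h, A) = 1 + A**2 - 3*h (o(h, A) = (-3*h + A**2) + 1 = (A**2 - 3*h) + 1 = 1 + A**2 - 3*h)
J(m) = 4 - m/17
(-467764 - 268882)/(J(-279) + 329372) = (-467764 - 268882)/((4 - 1/17*(-279)) + 329372) = -736646/((4 + 279/17) + 329372) = -736646/(347/17 + 329372) = -736646/5599671/17 = -736646*17/5599671 = -12522982/5599671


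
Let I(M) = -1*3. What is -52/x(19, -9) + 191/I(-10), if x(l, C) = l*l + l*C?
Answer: -18223/285 ≈ -63.940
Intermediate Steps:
I(M) = -3
x(l, C) = l**2 + C*l
-52/x(19, -9) + 191/I(-10) = -52*1/(19*(-9 + 19)) + 191/(-3) = -52/(19*10) + 191*(-1/3) = -52/190 - 191/3 = -52*1/190 - 191/3 = -26/95 - 191/3 = -18223/285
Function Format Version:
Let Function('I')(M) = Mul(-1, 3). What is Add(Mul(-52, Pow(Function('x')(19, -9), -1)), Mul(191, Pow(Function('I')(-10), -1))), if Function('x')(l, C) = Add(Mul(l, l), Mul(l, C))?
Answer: Rational(-18223, 285) ≈ -63.940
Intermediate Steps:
Function('I')(M) = -3
Function('x')(l, C) = Add(Pow(l, 2), Mul(C, l))
Add(Mul(-52, Pow(Function('x')(19, -9), -1)), Mul(191, Pow(Function('I')(-10), -1))) = Add(Mul(-52, Pow(Mul(19, Add(-9, 19)), -1)), Mul(191, Pow(-3, -1))) = Add(Mul(-52, Pow(Mul(19, 10), -1)), Mul(191, Rational(-1, 3))) = Add(Mul(-52, Pow(190, -1)), Rational(-191, 3)) = Add(Mul(-52, Rational(1, 190)), Rational(-191, 3)) = Add(Rational(-26, 95), Rational(-191, 3)) = Rational(-18223, 285)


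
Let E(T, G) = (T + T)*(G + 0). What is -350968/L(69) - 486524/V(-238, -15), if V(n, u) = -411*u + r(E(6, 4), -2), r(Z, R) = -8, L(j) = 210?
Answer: -1131540008/646485 ≈ -1750.3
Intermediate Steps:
E(T, G) = 2*G*T (E(T, G) = (2*T)*G = 2*G*T)
V(n, u) = -8 - 411*u (V(n, u) = -411*u - 8 = -8 - 411*u)
-350968/L(69) - 486524/V(-238, -15) = -350968/210 - 486524/(-8 - 411*(-15)) = -350968*1/210 - 486524/(-8 + 6165) = -175484/105 - 486524/6157 = -1131540008/646485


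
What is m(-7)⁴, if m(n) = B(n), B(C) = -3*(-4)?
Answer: 20736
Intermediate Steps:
B(C) = 12
m(n) = 12
m(-7)⁴ = 12⁴ = 20736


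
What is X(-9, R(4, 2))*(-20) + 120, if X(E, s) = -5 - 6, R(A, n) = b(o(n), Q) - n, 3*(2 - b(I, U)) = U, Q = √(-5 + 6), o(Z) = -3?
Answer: 340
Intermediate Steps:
Q = 1 (Q = √1 = 1)
b(I, U) = 2 - U/3
R(A, n) = 5/3 - n (R(A, n) = (2 - ⅓*1) - n = (2 - ⅓) - n = 5/3 - n)
X(E, s) = -11
X(-9, R(4, 2))*(-20) + 120 = -11*(-20) + 120 = 220 + 120 = 340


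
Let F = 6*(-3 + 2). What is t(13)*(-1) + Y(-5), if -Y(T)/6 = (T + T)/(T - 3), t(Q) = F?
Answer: -3/2 ≈ -1.5000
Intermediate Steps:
F = -6 (F = 6*(-1) = -6)
t(Q) = -6
Y(T) = -12*T/(-3 + T) (Y(T) = -6*(T + T)/(T - 3) = -6*2*T/(-3 + T) = -12*T/(-3 + T))
t(13)*(-1) + Y(-5) = -6*(-1) - 12*(-5)/(-3 - 5) = 6 - 12*(-5)/(-8) = 6 - 12*(-5)*(-1/8) = 6 - 15/2 = -3/2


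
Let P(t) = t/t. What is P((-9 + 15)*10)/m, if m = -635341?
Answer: -1/635341 ≈ -1.5740e-6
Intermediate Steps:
P(t) = 1
P((-9 + 15)*10)/m = 1/(-635341) = 1*(-1/635341) = -1/635341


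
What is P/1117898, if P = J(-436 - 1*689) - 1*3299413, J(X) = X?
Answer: -1650269/558949 ≈ -2.9524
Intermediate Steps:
P = -3300538 (P = (-436 - 1*689) - 1*3299413 = (-436 - 689) - 3299413 = -1125 - 3299413 = -3300538)
P/1117898 = -3300538/1117898 = -3300538*1/1117898 = -1650269/558949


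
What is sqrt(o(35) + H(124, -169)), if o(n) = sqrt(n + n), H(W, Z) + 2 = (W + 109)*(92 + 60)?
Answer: sqrt(35414 + sqrt(70)) ≈ 188.21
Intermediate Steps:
H(W, Z) = 16566 + 152*W (H(W, Z) = -2 + (W + 109)*(92 + 60) = -2 + (109 + W)*152 = -2 + (16568 + 152*W) = 16566 + 152*W)
o(n) = sqrt(2)*sqrt(n) (o(n) = sqrt(2*n) = sqrt(2)*sqrt(n))
sqrt(o(35) + H(124, -169)) = sqrt(sqrt(2)*sqrt(35) + (16566 + 152*124)) = sqrt(sqrt(70) + (16566 + 18848)) = sqrt(sqrt(70) + 35414) = sqrt(35414 + sqrt(70))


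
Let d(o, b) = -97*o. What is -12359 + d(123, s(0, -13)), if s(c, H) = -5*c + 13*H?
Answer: -24290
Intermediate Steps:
-12359 + d(123, s(0, -13)) = -12359 - 97*123 = -12359 - 11931 = -24290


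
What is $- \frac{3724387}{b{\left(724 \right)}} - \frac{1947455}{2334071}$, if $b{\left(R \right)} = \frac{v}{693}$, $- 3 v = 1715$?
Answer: $\frac{2581815678648194}{571847395} \approx 4.5149 \cdot 10^{6}$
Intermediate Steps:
$v = - \frac{1715}{3}$ ($v = \left(- \frac{1}{3}\right) 1715 = - \frac{1715}{3} \approx -571.67$)
$b{\left(R \right)} = - \frac{245}{297}$ ($b{\left(R \right)} = - \frac{1715}{3 \cdot 693} = \left(- \frac{1715}{3}\right) \frac{1}{693} = - \frac{245}{297}$)
$- \frac{3724387}{b{\left(724 \right)}} - \frac{1947455}{2334071} = - \frac{3724387}{- \frac{245}{297}} - \frac{1947455}{2334071} = \left(-3724387\right) \left(- \frac{297}{245}\right) - \frac{1947455}{2334071} = \frac{1106142939}{245} - \frac{1947455}{2334071} = \frac{2581815678648194}{571847395}$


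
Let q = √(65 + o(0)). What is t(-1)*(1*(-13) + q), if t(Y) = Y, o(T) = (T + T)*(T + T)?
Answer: 13 - √65 ≈ 4.9377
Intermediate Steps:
o(T) = 4*T² (o(T) = (2*T)*(2*T) = 4*T²)
q = √65 (q = √(65 + 4*0²) = √(65 + 4*0) = √(65 + 0) = √65 ≈ 8.0623)
t(-1)*(1*(-13) + q) = -(1*(-13) + √65) = -(-13 + √65) = 13 - √65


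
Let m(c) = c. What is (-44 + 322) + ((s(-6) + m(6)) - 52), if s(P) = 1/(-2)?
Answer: 463/2 ≈ 231.50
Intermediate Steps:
s(P) = -½
(-44 + 322) + ((s(-6) + m(6)) - 52) = (-44 + 322) + ((-½ + 6) - 52) = 278 + (11/2 - 52) = 278 - 93/2 = 463/2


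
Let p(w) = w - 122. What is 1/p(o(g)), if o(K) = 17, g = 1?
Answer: -1/105 ≈ -0.0095238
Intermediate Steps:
p(w) = -122 + w
1/p(o(g)) = 1/(-122 + 17) = 1/(-105) = -1/105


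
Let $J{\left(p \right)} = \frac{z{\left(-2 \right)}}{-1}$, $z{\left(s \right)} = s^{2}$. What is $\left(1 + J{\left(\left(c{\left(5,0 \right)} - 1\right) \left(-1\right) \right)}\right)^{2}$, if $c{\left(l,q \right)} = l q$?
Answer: $9$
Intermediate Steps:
$J{\left(p \right)} = -4$ ($J{\left(p \right)} = \frac{\left(-2\right)^{2}}{-1} = 4 \left(-1\right) = -4$)
$\left(1 + J{\left(\left(c{\left(5,0 \right)} - 1\right) \left(-1\right) \right)}\right)^{2} = \left(1 - 4\right)^{2} = \left(-3\right)^{2} = 9$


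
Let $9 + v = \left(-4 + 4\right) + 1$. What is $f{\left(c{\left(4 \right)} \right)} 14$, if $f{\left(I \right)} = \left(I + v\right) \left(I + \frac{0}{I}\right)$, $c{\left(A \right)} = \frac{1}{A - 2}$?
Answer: $- \frac{105}{2} \approx -52.5$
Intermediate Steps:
$v = -8$ ($v = -9 + \left(\left(-4 + 4\right) + 1\right) = -9 + \left(0 + 1\right) = -9 + 1 = -8$)
$c{\left(A \right)} = \frac{1}{-2 + A}$
$f{\left(I \right)} = I \left(-8 + I\right)$ ($f{\left(I \right)} = \left(I - 8\right) \left(I + \frac{0}{I}\right) = \left(-8 + I\right) \left(I + 0\right) = \left(-8 + I\right) I = I \left(-8 + I\right)$)
$f{\left(c{\left(4 \right)} \right)} 14 = \frac{-8 + \frac{1}{-2 + 4}}{-2 + 4} \cdot 14 = \frac{-8 + \frac{1}{2}}{2} \cdot 14 = \frac{1}{2} \left(- \frac{15}{2}\right) 14 = \left(- \frac{15}{4}\right) 14 = - \frac{105}{2}$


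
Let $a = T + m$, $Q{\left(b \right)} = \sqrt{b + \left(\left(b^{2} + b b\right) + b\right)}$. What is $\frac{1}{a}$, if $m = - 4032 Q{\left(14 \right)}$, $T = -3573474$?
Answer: $- \frac{595579}{2127148079766} + \frac{224 \sqrt{105}}{354524679961} \approx -2.7352 \cdot 10^{-7}$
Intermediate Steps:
$Q{\left(b \right)} = \sqrt{2 b + 2 b^{2}}$ ($Q{\left(b \right)} = \sqrt{b + \left(\left(b^{2} + b^{2}\right) + b\right)} = \sqrt{b + \left(2 b^{2} + b\right)} = \sqrt{b + \left(b + 2 b^{2}\right)} = \sqrt{2 b + 2 b^{2}}$)
$m = - 8064 \sqrt{105}$ ($m = - 4032 \sqrt{2} \sqrt{14 \left(1 + 14\right)} = - 4032 \sqrt{2} \sqrt{14 \cdot 15} = - 4032 \sqrt{2} \sqrt{210} = - 4032 \cdot 2 \sqrt{105} = - 8064 \sqrt{105} \approx -82631.0$)
$a = -3573474 - 8064 \sqrt{105} \approx -3.6561 \cdot 10^{6}$
$\frac{1}{a} = \frac{1}{-3573474 - 8064 \sqrt{105}}$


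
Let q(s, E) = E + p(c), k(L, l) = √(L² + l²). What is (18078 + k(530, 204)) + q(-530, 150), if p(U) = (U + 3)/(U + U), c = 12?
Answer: 145829/8 + 2*√80629 ≈ 18797.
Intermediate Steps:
p(U) = (3 + U)/(2*U) (p(U) = (3 + U)/((2*U)) = (3 + U)*(1/(2*U)) = (3 + U)/(2*U))
q(s, E) = 5/8 + E (q(s, E) = E + (½)*(3 + 12)/12 = E + (½)*(1/12)*15 = E + 5/8 = 5/8 + E)
(18078 + k(530, 204)) + q(-530, 150) = (18078 + √(530² + 204²)) + (5/8 + 150) = (18078 + √(280900 + 41616)) + 1205/8 = (18078 + √322516) + 1205/8 = (18078 + 2*√80629) + 1205/8 = 145829/8 + 2*√80629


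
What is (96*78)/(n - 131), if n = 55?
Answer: -1872/19 ≈ -98.526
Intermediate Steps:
(96*78)/(n - 131) = (96*78)/(55 - 131) = 7488/(-76) = 7488*(-1/76) = -1872/19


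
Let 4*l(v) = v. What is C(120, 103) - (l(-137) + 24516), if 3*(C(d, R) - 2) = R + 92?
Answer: -97659/4 ≈ -24415.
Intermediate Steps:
C(d, R) = 98/3 + R/3 (C(d, R) = 2 + (R + 92)/3 = 2 + (92 + R)/3 = 2 + (92/3 + R/3) = 98/3 + R/3)
l(v) = v/4
C(120, 103) - (l(-137) + 24516) = (98/3 + (⅓)*103) - ((¼)*(-137) + 24516) = (98/3 + 103/3) - (-137/4 + 24516) = 67 - 1*97927/4 = 67 - 97927/4 = -97659/4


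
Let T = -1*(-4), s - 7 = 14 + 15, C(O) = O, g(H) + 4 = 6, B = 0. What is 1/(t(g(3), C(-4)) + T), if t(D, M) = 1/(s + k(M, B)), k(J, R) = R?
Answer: 36/145 ≈ 0.24828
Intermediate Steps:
g(H) = 2 (g(H) = -4 + 6 = 2)
s = 36 (s = 7 + (14 + 15) = 7 + 29 = 36)
T = 4
t(D, M) = 1/36 (t(D, M) = 1/(36 + 0) = 1/36)
1/(t(g(3), C(-4)) + T) = 1/(1/36 + 4) = 1/(145/36) = 36/145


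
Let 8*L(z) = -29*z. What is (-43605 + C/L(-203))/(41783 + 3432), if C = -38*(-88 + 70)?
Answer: -256697163/266180705 ≈ -0.96437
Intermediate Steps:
L(z) = -29*z/8 (L(z) = (-29*z)/8 = -29*z/8)
C = 684 (C = -38*(-18) = 684)
(-43605 + C/L(-203))/(41783 + 3432) = (-43605 + 684/((-29/8*(-203))))/(41783 + 3432) = (-43605 + 684/(5887/8))/45215 = (-43605 + 684*(8/5887))*(1/45215) = (-43605 + 5472/5887)*(1/45215) = -256697163/5887*1/45215 = -256697163/266180705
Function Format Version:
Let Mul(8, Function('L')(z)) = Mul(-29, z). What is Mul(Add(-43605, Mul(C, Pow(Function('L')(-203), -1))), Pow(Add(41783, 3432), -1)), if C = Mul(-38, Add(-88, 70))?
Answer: Rational(-256697163, 266180705) ≈ -0.96437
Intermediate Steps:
Function('L')(z) = Mul(Rational(-29, 8), z) (Function('L')(z) = Mul(Rational(1, 8), Mul(-29, z)) = Mul(Rational(-29, 8), z))
C = 684 (C = Mul(-38, -18) = 684)
Mul(Add(-43605, Mul(C, Pow(Function('L')(-203), -1))), Pow(Add(41783, 3432), -1)) = Mul(Add(-43605, Mul(684, Pow(Mul(Rational(-29, 8), -203), -1))), Pow(Add(41783, 3432), -1)) = Mul(Add(-43605, Mul(684, Pow(Rational(5887, 8), -1))), Pow(45215, -1)) = Mul(Add(-43605, Mul(684, Rational(8, 5887))), Rational(1, 45215)) = Mul(Add(-43605, Rational(5472, 5887)), Rational(1, 45215)) = Mul(Rational(-256697163, 5887), Rational(1, 45215)) = Rational(-256697163, 266180705)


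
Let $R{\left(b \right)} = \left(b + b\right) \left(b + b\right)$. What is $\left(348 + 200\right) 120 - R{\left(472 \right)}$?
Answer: $-825376$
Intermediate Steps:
$R{\left(b \right)} = 4 b^{2}$ ($R{\left(b \right)} = 2 b 2 b = 4 b^{2}$)
$\left(348 + 200\right) 120 - R{\left(472 \right)} = \left(348 + 200\right) 120 - 4 \cdot 472^{2} = 548 \cdot 120 - 4 \cdot 222784 = 65760 - 891136 = -825376$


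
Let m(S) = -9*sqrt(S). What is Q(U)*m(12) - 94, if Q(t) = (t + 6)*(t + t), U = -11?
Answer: -94 - 1980*sqrt(3) ≈ -3523.5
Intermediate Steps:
Q(t) = 2*t*(6 + t) (Q(t) = (6 + t)*(2*t) = 2*t*(6 + t))
Q(U)*m(12) - 94 = (2*(-11)*(6 - 11))*(-18*sqrt(3)) - 94 = (2*(-11)*(-5))*(-18*sqrt(3)) - 94 = 110*(-18*sqrt(3)) - 94 = -1980*sqrt(3) - 94 = -94 - 1980*sqrt(3)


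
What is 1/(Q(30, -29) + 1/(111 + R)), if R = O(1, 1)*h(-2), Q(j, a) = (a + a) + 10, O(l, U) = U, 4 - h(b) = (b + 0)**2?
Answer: -111/5327 ≈ -0.020837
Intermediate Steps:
h(b) = 4 - b**2 (h(b) = 4 - (b + 0)**2 = 4 - b**2)
Q(j, a) = 10 + 2*a (Q(j, a) = 2*a + 10 = 10 + 2*a)
R = 0 (R = 1*(4 - 1*(-2)**2) = 1*(4 - 1*4) = 1*(4 - 4) = 1*0 = 0)
1/(Q(30, -29) + 1/(111 + R)) = 1/((10 + 2*(-29)) + 1/(111 + 0)) = 1/((10 - 58) + 1/111) = 1/(-48 + 1/111) = 1/(-5327/111) = -111/5327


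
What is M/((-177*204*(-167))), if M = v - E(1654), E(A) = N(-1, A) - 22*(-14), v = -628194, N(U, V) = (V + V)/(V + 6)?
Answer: -260829157/2502464940 ≈ -0.10423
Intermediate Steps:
N(U, V) = 2*V/(6 + V) (N(U, V) = (2*V)/(6 + V) = 2*V/(6 + V))
E(A) = 308 + 2*A/(6 + A) (E(A) = 2*A/(6 + A) - 22*(-14) = 2*A/(6 + A) + 308 = 308 + 2*A/(6 + A))
M = -260829157/415 (M = -628194 - 2*(924 + 155*1654)/(6 + 1654) = -628194 - 2*(924 + 256370)/1660 = -628194 - 2*257294/1660 = -628194 - 1*128647/415 = -628194 - 128647/415 = -260829157/415 ≈ -6.2850e+5)
M/((-177*204*(-167))) = -260829157/(415*(-177*204*(-167))) = -260829157/(415*((-36108*(-167)))) = -260829157/415/6030036 = -260829157/415*1/6030036 = -260829157/2502464940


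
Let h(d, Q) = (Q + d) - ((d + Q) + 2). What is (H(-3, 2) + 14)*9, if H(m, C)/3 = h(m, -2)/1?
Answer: 72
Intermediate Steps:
h(d, Q) = -2 (h(d, Q) = (Q + d) - ((Q + d) + 2) = (Q + d) - (2 + Q + d) = (Q + d) + (-2 - Q - d) = -2)
H(m, C) = -6 (H(m, C) = 3*(-2/1) = 3*(-2*1) = 3*(-2) = -6)
(H(-3, 2) + 14)*9 = (-6 + 14)*9 = 8*9 = 72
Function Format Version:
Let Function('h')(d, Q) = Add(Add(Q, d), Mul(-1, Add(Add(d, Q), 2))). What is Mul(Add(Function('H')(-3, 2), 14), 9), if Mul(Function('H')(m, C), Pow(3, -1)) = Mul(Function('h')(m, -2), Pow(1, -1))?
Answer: 72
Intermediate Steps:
Function('h')(d, Q) = -2 (Function('h')(d, Q) = Add(Add(Q, d), Mul(-1, Add(Add(Q, d), 2))) = Add(Add(Q, d), Mul(-1, Add(2, Q, d))) = Add(Add(Q, d), Add(-2, Mul(-1, Q), Mul(-1, d))) = -2)
Function('H')(m, C) = -6 (Function('H')(m, C) = Mul(3, Mul(-2, Pow(1, -1))) = Mul(3, Mul(-2, 1)) = Mul(3, -2) = -6)
Mul(Add(Function('H')(-3, 2), 14), 9) = Mul(Add(-6, 14), 9) = Mul(8, 9) = 72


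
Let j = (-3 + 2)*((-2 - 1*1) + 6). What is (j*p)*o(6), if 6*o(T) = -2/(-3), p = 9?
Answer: -3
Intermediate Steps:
o(T) = 1/9 (o(T) = (-2/(-3))/6 = (-2*(-1/3))/6 = (1/6)*(2/3) = 1/9)
j = -3 (j = -((-2 - 1) + 6) = -(-3 + 6) = -1*3 = -3)
(j*p)*o(6) = -3*9*(1/9) = -27*1/9 = -3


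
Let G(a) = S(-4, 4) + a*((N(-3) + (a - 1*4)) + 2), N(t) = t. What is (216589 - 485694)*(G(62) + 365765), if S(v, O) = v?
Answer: -99379130975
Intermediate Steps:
G(a) = -4 + a*(-5 + a) (G(a) = -4 + a*((-3 + (a - 1*4)) + 2) = -4 + a*((-3 + (a - 4)) + 2) = -4 + a*((-3 + (-4 + a)) + 2) = -4 + a*((-7 + a) + 2) = -4 + a*(-5 + a))
(216589 - 485694)*(G(62) + 365765) = (216589 - 485694)*((-4 + 62² - 5*62) + 365765) = -269105*((-4 + 3844 - 310) + 365765) = -269105*(3530 + 365765) = -269105*369295 = -99379130975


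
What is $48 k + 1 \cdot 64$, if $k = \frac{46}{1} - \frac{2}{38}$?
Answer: $\frac{43120}{19} \approx 2269.5$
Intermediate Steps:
$k = \frac{873}{19}$ ($k = 46 \cdot 1 - \frac{1}{19} = 46 - \frac{1}{19} = \frac{873}{19} \approx 45.947$)
$48 k + 1 \cdot 64 = 48 \cdot \frac{873}{19} + 1 \cdot 64 = \frac{41904}{19} + 64 = \frac{43120}{19}$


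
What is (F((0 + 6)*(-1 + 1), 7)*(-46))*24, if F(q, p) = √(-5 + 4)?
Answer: -1104*I ≈ -1104.0*I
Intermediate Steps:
F(q, p) = I (F(q, p) = √(-1) = I)
(F((0 + 6)*(-1 + 1), 7)*(-46))*24 = (I*(-46))*24 = -46*I*24 = -1104*I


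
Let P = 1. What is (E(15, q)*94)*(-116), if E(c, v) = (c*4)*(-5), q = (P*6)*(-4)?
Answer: 3271200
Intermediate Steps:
q = -24 (q = (1*6)*(-4) = 6*(-4) = -24)
E(c, v) = -20*c (E(c, v) = (4*c)*(-5) = -20*c)
(E(15, q)*94)*(-116) = (-20*15*94)*(-116) = -300*94*(-116) = -28200*(-116) = 3271200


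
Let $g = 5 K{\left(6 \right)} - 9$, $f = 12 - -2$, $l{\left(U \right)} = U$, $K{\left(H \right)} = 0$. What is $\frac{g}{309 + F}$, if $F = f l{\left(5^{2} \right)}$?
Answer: $- \frac{9}{659} \approx -0.013657$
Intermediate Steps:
$f = 14$ ($f = 12 + 2 = 14$)
$g = -9$ ($g = 5 \cdot 0 - 9 = 0 - 9 = -9$)
$F = 350$ ($F = 14 \cdot 5^{2} = 14 \cdot 25 = 350$)
$\frac{g}{309 + F} = \frac{1}{309 + 350} \left(-9\right) = \frac{1}{659} \left(-9\right) = - \frac{9}{659}$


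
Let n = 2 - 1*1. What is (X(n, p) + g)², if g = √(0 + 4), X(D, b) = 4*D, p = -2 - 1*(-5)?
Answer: 36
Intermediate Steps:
n = 1 (n = 2 - 1 = 1)
p = 3 (p = -2 + 5 = 3)
g = 2 (g = √4 = 2)
(X(n, p) + g)² = (4*1 + 2)² = (4 + 2)² = 6² = 36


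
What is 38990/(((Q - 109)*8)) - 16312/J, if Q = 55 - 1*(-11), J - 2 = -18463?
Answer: -357091531/3175292 ≈ -112.46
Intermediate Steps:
J = -18461 (J = 2 - 18463 = -18461)
Q = 66 (Q = 55 + 11 = 66)
38990/(((Q - 109)*8)) - 16312/J = 38990/(((66 - 109)*8)) - 16312/(-18461) = 38990/((-43*8)) - 16312*(-1/18461) = 38990/(-344) + 16312/18461 = 38990*(-1/344) + 16312/18461 = -19495/172 + 16312/18461 = -357091531/3175292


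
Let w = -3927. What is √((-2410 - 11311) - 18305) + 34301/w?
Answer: -34301/3927 + I*√32026 ≈ -8.7347 + 178.96*I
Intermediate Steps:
√((-2410 - 11311) - 18305) + 34301/w = √((-2410 - 11311) - 18305) + 34301/(-3927) = √(-13721 - 18305) + 34301*(-1/3927) = √(-32026) - 34301/3927 = I*√32026 - 34301/3927 = -34301/3927 + I*√32026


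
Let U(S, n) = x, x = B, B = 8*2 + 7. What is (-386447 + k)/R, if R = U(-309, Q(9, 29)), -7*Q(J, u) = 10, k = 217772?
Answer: -168675/23 ≈ -7333.7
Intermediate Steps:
B = 23 (B = 16 + 7 = 23)
Q(J, u) = -10/7 (Q(J, u) = -⅐*10 = -10/7)
x = 23
U(S, n) = 23
R = 23
(-386447 + k)/R = (-386447 + 217772)/23 = -168675*1/23 = -168675/23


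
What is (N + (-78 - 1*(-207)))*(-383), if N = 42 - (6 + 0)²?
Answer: -51705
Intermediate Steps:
N = 6 (N = 42 - 1*6² = 42 - 1*36 = 42 - 36 = 6)
(N + (-78 - 1*(-207)))*(-383) = (6 + (-78 - 1*(-207)))*(-383) = (6 + (-78 + 207))*(-383) = (6 + 129)*(-383) = 135*(-383) = -51705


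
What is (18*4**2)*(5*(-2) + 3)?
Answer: -2016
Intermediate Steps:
(18*4**2)*(5*(-2) + 3) = (18*16)*(-10 + 3) = 288*(-7) = -2016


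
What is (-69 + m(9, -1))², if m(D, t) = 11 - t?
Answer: 3249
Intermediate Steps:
(-69 + m(9, -1))² = (-69 + (11 - 1*(-1)))² = (-69 + (11 + 1))² = (-69 + 12)² = (-57)² = 3249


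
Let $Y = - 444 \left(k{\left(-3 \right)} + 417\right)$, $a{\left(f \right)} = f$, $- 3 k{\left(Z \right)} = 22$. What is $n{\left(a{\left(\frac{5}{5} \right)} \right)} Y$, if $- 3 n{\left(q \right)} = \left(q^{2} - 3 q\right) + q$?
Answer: $- \frac{181892}{3} \approx -60631.0$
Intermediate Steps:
$k{\left(Z \right)} = - \frac{22}{3}$ ($k{\left(Z \right)} = \left(- \frac{1}{3}\right) 22 = - \frac{22}{3}$)
$Y = -181892$ ($Y = - 444 \left(- \frac{22}{3} + 417\right) = \left(-444\right) \frac{1229}{3} = -181892$)
$n{\left(q \right)} = - \frac{q^{2}}{3} + \frac{2 q}{3}$ ($n{\left(q \right)} = - \frac{\left(q^{2} - 3 q\right) + q}{3} = - \frac{q^{2} - 2 q}{3} = - \frac{q^{2}}{3} + \frac{2 q}{3}$)
$n{\left(a{\left(\frac{5}{5} \right)} \right)} Y = \frac{\frac{5}{5} \left(2 - \frac{5}{5}\right)}{3} \left(-181892\right) = \frac{5 \cdot \frac{1}{5} \left(2 - 5 \cdot \frac{1}{5}\right)}{3} \left(-181892\right) = \frac{1}{3} \cdot 1 \left(2 - 1\right) \left(-181892\right) = \frac{1}{3} \cdot 1 \cdot 1 \left(-181892\right) = \frac{1}{3} \left(-181892\right) = - \frac{181892}{3}$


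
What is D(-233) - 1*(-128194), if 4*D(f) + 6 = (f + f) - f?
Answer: 512537/4 ≈ 1.2813e+5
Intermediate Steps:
D(f) = -3/2 + f/4 (D(f) = -3/2 + ((f + f) - f)/4 = -3/2 + (2*f - f)/4 = -3/2 + f/4)
D(-233) - 1*(-128194) = (-3/2 + (1/4)*(-233)) - 1*(-128194) = (-3/2 - 233/4) + 128194 = -239/4 + 128194 = 512537/4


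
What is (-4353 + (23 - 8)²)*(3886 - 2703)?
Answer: -4883424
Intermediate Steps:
(-4353 + (23 - 8)²)*(3886 - 2703) = (-4353 + 15²)*1183 = (-4353 + 225)*1183 = -4128*1183 = -4883424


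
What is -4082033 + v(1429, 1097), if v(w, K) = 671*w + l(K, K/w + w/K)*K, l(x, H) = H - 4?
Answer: -4466040648/1429 ≈ -3.1253e+6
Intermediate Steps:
l(x, H) = -4 + H
v(w, K) = 671*w + K*(-4 + K/w + w/K) (v(w, K) = 671*w + (-4 + (K/w + w/K))*K = 671*w + (-4 + K/w + w/K)*K = 671*w + K*(-4 + K/w + w/K))
-4082033 + v(1429, 1097) = -4082033 + (-4*1097 + 672*1429 + 1097**2/1429) = -4082033 + (-4388 + 960288 + 1203409*(1/1429)) = -4082033 + (-4388 + 960288 + 1203409/1429) = -4082033 + 1367184509/1429 = -4466040648/1429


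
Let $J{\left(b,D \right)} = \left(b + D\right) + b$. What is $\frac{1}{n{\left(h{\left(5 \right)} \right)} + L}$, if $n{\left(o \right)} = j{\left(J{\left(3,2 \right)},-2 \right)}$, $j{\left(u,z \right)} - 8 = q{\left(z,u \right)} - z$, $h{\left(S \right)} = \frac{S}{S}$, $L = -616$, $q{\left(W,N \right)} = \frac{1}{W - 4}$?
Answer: $- \frac{6}{3637} \approx -0.0016497$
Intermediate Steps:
$q{\left(W,N \right)} = \frac{1}{-4 + W}$
$h{\left(S \right)} = 1$
$J{\left(b,D \right)} = D + 2 b$ ($J{\left(b,D \right)} = \left(D + b\right) + b = D + 2 b$)
$j{\left(u,z \right)} = 8 + \frac{1}{-4 + z} - z$ ($j{\left(u,z \right)} = 8 - \left(z - \frac{1}{-4 + z}\right) = 8 + \frac{1}{-4 + z} - z$)
$n{\left(o \right)} = \frac{59}{6}$ ($n{\left(o \right)} = \frac{1 + \left(-4 - 2\right) \left(8 - -2\right)}{-4 - 2} = \frac{1 - 6 \left(8 + 2\right)}{-6} = - \frac{1 - 60}{6} = \left(- \frac{1}{6}\right) \left(-59\right) = \frac{59}{6}$)
$\frac{1}{n{\left(h{\left(5 \right)} \right)} + L} = \frac{1}{\frac{59}{6} - 616} = \frac{1}{- \frac{3637}{6}} = - \frac{6}{3637}$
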